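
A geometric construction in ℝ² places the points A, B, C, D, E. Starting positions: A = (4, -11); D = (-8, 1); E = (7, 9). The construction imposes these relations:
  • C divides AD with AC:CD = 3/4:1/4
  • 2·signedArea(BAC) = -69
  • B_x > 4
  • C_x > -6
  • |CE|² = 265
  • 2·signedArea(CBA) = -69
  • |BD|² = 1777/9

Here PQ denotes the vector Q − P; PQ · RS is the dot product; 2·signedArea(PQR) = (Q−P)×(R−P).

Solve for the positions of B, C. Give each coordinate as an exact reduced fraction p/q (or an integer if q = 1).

1. C_x = -5  [C divides AD with AC:CD = 3/4:1/4]
2. C_y = -2  [C divides AD with AC:CD = 3/4:1/4]
   → C = (-5, -2)
3. B_x = 5  [line -9·x + -9·y + 6 = 0 ∩ |BD|² = 1777/9]
4. B_y = -13/3  [line -9·x + -9·y + 6 = 0 ∩ |BD|² = 1777/9]
   → B = (5, -13/3)

B = (5, -13/3)
C = (-5, -2)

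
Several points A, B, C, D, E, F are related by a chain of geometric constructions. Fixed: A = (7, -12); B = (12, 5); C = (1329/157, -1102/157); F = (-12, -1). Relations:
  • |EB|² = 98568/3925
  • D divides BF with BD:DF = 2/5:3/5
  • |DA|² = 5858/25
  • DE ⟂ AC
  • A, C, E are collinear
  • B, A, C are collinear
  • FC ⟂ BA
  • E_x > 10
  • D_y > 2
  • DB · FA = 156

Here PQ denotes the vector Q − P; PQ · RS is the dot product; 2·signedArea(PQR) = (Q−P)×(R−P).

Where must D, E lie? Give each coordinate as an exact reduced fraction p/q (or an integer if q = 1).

1. D_x = 12/5  [D divides BF with BD:DF = 2/5:3/5]
2. D_y = 13/5  [D divides BF with BD:DF = 2/5:3/5]
   → D = (12/5, 13/5)
3. E_x = 1662/157  [A, C, E are collinear ∩ DE ⟂ AC]
4. E_y = 151/785  [A, C, E are collinear ∩ DE ⟂ AC]
   → E = (1662/157, 151/785)

D = (12/5, 13/5)
E = (1662/157, 151/785)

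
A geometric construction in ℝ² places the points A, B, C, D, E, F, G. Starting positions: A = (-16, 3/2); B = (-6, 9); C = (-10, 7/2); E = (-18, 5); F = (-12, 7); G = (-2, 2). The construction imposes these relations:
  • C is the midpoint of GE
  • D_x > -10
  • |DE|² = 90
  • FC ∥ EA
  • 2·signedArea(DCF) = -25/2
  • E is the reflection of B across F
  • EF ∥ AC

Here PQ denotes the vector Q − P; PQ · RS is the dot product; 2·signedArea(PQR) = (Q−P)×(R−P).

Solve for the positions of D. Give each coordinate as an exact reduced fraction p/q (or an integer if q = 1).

D = (-9, 8)

1. D_x = -9  [line -7/2·x + -2·y + -31/2 = 0 ∩ |DE|² = 90]
2. D_y = 8  [line -7/2·x + -2·y + -31/2 = 0 ∩ |DE|² = 90]
   → D = (-9, 8)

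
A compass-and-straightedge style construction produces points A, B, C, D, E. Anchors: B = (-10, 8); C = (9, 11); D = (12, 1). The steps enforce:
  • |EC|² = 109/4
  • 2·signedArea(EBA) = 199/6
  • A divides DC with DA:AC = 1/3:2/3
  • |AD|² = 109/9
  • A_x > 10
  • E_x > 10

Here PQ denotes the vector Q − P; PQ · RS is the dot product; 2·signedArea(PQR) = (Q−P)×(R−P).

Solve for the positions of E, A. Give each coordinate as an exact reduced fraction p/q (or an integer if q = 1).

A = (11, 13/3)
E = (21/2, 6)

1. A_x = 11  [A divides DC with DA:AC = 1/3:2/3]
2. A_y = 13/3  [A divides DC with DA:AC = 1/3:2/3]
   → A = (11, 13/3)
3. E_x = 21/2  [line 11/3·x + 21·y + -329/2 = 0 ∩ |EC|² = 109/4]
4. E_y = 6  [line 11/3·x + 21·y + -329/2 = 0 ∩ |EC|² = 109/4]
   → E = (21/2, 6)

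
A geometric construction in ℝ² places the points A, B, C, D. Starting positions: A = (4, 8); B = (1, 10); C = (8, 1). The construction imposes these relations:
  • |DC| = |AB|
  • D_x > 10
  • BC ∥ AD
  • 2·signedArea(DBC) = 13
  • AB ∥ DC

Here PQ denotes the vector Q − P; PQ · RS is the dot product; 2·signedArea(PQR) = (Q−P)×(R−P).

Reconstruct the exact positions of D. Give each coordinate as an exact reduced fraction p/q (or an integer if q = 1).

1. D_x = 11  [AB ∥ DC ∩ BC ∥ AD]
2. D_y = -1  [AB ∥ DC ∩ BC ∥ AD]
   → D = (11, -1)

D = (11, -1)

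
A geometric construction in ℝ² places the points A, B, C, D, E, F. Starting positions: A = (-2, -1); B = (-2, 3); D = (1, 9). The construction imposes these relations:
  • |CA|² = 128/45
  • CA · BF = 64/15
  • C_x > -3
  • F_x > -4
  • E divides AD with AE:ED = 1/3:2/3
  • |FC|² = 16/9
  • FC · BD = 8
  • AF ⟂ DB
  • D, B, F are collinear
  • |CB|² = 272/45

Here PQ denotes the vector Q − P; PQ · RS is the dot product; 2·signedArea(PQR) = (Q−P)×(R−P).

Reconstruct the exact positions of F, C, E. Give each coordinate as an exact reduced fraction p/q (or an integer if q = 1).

1. F_x = -18/5  [D, B, F are collinear ∩ AF ⟂ DB]
2. F_y = -1/5  [D, B, F are collinear ∩ AF ⟂ DB]
   → F = (-18/5, -1/5)
3. C_x = -38/15  [line 8/5·x + 16/5·y + 32/15 = 0 ∩ |CB|² = 272/45]
4. C_y = 3/5  [line 8/5·x + 16/5·y + 32/15 = 0 ∩ |CB|² = 272/45]
   → C = (-38/15, 3/5)
5. E_x = -1  [E divides AD with AE:ED = 1/3:2/3]
6. E_y = 7/3  [E divides AD with AE:ED = 1/3:2/3]
   → E = (-1, 7/3)

C = (-38/15, 3/5)
E = (-1, 7/3)
F = (-18/5, -1/5)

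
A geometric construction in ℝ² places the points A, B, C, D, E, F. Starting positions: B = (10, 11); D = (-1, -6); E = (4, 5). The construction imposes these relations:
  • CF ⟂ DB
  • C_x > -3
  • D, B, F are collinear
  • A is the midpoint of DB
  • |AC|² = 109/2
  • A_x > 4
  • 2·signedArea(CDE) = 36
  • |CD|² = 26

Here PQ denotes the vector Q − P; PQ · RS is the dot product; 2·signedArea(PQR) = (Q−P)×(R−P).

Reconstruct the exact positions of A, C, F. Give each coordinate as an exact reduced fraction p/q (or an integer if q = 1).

A = (9/2, 5/2)
C = (-2, -1)
F = (202/205, -601/205)

1. A_x = 9/2  [A is the midpoint of DB]
2. A_y = 5/2  [A is the midpoint of DB]
   → A = (9/2, 5/2)
3. C_x = -2  [line -11·x + 5·y + -17 = 0 ∩ |CD|² = 26]
4. C_y = -1  [line -11·x + 5·y + -17 = 0 ∩ |CD|² = 26]
   → C = (-2, -1)
5. F_x = 202/205  [D, B, F are collinear ∩ CF ⟂ DB]
6. F_y = -601/205  [D, B, F are collinear ∩ CF ⟂ DB]
   → F = (202/205, -601/205)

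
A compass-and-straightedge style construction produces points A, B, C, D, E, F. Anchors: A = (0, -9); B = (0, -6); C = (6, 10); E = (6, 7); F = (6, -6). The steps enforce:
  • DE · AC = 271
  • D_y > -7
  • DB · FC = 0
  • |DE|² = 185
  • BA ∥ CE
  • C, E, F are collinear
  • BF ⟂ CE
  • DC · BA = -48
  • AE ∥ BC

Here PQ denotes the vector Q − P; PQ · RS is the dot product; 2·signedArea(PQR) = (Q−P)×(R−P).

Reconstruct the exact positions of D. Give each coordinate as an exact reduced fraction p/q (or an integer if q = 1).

D = (2, -6)

1. D_x = 2  [DB · FC = 0 ∩ DE · AC = 271]
2. D_y = -6  [DB · FC = 0 ∩ DE · AC = 271]
   → D = (2, -6)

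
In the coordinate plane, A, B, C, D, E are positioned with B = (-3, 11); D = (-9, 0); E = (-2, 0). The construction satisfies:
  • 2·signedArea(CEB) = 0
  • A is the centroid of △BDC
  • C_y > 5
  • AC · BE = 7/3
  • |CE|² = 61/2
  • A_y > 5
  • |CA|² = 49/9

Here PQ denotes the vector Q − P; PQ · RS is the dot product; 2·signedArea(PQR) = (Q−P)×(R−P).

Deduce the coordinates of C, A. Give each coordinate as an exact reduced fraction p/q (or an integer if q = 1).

A = (-29/6, 11/2)
C = (-5/2, 11/2)

1. C_x = -5/2  [line -11·x + -1·y + -22 = 0 ∩ |CE|² = 61/2]
2. C_y = 11/2  [line -11·x + -1·y + -22 = 0 ∩ |CE|² = 61/2]
   → C = (-5/2, 11/2)
3. A_x = -29/6  [A is the centroid of △BDC]
4. A_y = 11/2  [A is the centroid of △BDC]
   → A = (-29/6, 11/2)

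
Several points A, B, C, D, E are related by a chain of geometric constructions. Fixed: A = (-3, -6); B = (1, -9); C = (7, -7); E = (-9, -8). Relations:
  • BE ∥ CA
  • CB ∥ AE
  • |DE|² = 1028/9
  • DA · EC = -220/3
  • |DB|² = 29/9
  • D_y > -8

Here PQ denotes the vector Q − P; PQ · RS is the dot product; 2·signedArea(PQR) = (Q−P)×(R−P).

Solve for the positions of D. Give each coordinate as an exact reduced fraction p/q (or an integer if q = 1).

D = (5/3, -22/3)

1. D_x = 5/3  [line -16·x + -1·y + 58/3 = 0 ∩ |DB|² = 29/9]
2. D_y = -22/3  [line -16·x + -1·y + 58/3 = 0 ∩ |DB|² = 29/9]
   → D = (5/3, -22/3)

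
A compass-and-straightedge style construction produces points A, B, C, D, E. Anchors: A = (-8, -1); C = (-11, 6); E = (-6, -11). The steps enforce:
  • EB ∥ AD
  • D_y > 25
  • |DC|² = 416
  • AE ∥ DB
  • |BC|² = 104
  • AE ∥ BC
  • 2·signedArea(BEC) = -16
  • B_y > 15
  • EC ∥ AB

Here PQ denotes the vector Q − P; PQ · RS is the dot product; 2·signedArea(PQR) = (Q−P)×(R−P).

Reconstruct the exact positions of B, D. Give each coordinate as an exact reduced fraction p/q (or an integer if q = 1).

B = (-13, 16)
D = (-15, 26)

1. B_x = -13  [AE ∥ BC ∩ EC ∥ AB]
2. B_y = 16  [AE ∥ BC ∩ EC ∥ AB]
   → B = (-13, 16)
3. D_x = -15  [AE ∥ DB ∩ EB ∥ AD]
4. D_y = 26  [AE ∥ DB ∩ EB ∥ AD]
   → D = (-15, 26)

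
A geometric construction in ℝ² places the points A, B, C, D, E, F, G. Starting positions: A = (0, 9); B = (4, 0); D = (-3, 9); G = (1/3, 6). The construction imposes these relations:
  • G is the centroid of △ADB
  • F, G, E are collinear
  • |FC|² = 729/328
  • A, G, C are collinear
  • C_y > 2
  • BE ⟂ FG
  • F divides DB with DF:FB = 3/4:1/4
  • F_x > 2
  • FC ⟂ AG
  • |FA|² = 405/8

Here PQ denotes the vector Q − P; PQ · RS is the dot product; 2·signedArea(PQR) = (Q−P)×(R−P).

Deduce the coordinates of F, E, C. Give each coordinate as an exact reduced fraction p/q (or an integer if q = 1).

C = (63/82, 171/82)
E = (9001/2554, -621/2554)
F = (9/4, 9/4)

1. F_x = 9/4  [F divides DB with DF:FB = 3/4:1/4]
2. F_y = 9/4  [F divides DB with DF:FB = 3/4:1/4]
   → F = (9/4, 9/4)
3. E_x = 9001/2554  [F, G, E are collinear ∩ BE ⟂ FG]
4. E_y = -621/2554  [F, G, E are collinear ∩ BE ⟂ FG]
   → E = (9001/2554, -621/2554)
5. C_x = 63/82  [A, G, C are collinear ∩ FC ⟂ AG]
6. C_y = 171/82  [A, G, C are collinear ∩ FC ⟂ AG]
   → C = (63/82, 171/82)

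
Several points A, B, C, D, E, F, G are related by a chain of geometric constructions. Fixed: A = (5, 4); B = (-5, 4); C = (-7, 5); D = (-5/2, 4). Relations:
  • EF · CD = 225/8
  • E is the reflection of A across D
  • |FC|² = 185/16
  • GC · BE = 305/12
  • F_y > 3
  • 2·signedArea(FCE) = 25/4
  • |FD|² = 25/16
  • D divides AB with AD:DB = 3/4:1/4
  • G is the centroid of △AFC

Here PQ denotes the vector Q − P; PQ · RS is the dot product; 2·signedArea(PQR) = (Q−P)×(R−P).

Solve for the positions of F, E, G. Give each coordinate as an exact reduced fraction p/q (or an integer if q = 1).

1. E_x = -10  [E is the reflection of A across D]
2. E_y = 4  [E is the reflection of A across D]
   → E = (-10, 4)
3. G_x = -23/12  [GC · BE = 305/12]
4. F_x = -15/4  [2·signedArea(FCE) = 25/4 ∩ EF · CD = 225/8]
5. F_y = 4  [2·signedArea(FCE) = 25/4 ∩ EF · CD = 225/8]
   → F = (-15/4, 4)
6. G_x = -23/12  [G is the centroid of △AFC]
7. G_y = 13/3  [G is the centroid of △AFC]
   → G = (-23/12, 13/3)

E = (-10, 4)
F = (-15/4, 4)
G = (-23/12, 13/3)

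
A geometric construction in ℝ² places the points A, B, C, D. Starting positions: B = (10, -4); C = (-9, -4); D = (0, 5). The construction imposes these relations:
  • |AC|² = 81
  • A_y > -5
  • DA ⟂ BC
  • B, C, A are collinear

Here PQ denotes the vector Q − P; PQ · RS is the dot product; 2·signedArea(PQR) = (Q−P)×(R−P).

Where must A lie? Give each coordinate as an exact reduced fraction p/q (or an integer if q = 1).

A = (0, -4)

1. A_x = 0  [B, C, A are collinear ∩ DA ⟂ BC]
2. A_y = -4  [B, C, A are collinear ∩ DA ⟂ BC]
   → A = (0, -4)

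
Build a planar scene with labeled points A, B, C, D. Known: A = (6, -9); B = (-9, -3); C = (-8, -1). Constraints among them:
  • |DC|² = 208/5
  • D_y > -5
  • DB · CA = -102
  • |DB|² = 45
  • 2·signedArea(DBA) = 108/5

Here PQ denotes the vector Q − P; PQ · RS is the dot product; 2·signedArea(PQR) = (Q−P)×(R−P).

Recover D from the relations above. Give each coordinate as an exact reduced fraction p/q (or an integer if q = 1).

D = (-12/5, -21/5)

1. D_x = -12/5  [DB · CA = -102 ∩ 2·signedArea(DBA) = 108/5]
2. D_y = -21/5  [DB · CA = -102 ∩ 2·signedArea(DBA) = 108/5]
   → D = (-12/5, -21/5)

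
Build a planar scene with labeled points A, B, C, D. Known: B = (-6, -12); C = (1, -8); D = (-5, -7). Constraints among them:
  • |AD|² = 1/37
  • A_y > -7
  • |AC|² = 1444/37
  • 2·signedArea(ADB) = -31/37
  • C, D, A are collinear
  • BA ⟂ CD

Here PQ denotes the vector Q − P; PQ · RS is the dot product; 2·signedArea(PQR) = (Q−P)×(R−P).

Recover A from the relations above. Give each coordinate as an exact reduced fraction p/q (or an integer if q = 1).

A = (-191/37, -258/37)

1. A_x = -191/37  [C, D, A are collinear ∩ BA ⟂ CD]
2. A_y = -258/37  [C, D, A are collinear ∩ BA ⟂ CD]
   → A = (-191/37, -258/37)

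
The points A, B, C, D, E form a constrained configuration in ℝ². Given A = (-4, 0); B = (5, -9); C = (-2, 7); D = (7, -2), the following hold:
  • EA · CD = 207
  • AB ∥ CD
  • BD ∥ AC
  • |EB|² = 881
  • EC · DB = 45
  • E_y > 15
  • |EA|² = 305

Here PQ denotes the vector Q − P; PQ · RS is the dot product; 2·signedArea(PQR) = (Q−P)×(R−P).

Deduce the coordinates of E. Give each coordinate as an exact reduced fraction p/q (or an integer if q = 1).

1. E_x = -11  [EC · DB = 45 ∩ EA · CD = 207]
2. E_y = 16  [EC · DB = 45 ∩ EA · CD = 207]
   → E = (-11, 16)

E = (-11, 16)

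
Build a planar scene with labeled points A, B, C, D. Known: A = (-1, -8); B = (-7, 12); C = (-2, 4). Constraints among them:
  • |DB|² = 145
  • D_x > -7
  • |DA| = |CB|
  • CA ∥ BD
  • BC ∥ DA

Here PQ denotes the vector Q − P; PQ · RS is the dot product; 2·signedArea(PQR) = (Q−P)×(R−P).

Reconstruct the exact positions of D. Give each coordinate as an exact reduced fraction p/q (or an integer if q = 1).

1. D_x = -6  [BC ∥ DA ∩ CA ∥ BD]
2. D_y = 0  [BC ∥ DA ∩ CA ∥ BD]
   → D = (-6, 0)

D = (-6, 0)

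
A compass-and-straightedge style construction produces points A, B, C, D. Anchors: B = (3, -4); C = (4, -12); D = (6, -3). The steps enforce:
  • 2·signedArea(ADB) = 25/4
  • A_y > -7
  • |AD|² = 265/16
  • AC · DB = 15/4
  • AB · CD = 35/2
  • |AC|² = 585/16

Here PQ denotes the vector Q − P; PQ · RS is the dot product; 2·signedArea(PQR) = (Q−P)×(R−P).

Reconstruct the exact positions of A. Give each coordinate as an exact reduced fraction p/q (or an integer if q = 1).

A = (13/4, -6)

1. A_x = 13/4  [AB · CD = 35/2 ∩ 2·signedArea(ADB) = 25/4]
2. A_y = -6  [AB · CD = 35/2 ∩ 2·signedArea(ADB) = 25/4]
   → A = (13/4, -6)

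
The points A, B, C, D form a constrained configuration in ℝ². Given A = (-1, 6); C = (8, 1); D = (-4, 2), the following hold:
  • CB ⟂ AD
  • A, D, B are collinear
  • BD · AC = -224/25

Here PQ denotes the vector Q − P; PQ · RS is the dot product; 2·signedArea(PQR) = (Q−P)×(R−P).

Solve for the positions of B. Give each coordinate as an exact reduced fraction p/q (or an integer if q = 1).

B = (-4/25, 178/25)

1. B_x = -4/25  [A, D, B are collinear ∩ CB ⟂ AD]
2. B_y = 178/25  [A, D, B are collinear ∩ CB ⟂ AD]
   → B = (-4/25, 178/25)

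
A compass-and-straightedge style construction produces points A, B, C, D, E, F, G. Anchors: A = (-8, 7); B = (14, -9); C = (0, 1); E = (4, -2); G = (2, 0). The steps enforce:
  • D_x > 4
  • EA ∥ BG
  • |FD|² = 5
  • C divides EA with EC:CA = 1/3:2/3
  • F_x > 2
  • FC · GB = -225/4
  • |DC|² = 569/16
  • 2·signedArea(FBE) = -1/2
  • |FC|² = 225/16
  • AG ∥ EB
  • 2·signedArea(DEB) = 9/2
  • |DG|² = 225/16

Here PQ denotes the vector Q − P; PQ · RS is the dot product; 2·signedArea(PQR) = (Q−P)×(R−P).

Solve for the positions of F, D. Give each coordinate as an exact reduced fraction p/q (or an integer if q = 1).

1. F_x = 3  [FC · GB = -225/4 ∩ 2·signedArea(FBE) = -1/2]
2. F_y = -5/4  [FC · GB = -225/4 ∩ 2·signedArea(FBE) = -1/2]
   → F = (3, -5/4)
3. D_x = 5  [line 7·x + 10·y + -25/2 = 0 ∩ |DC|² = 569/16]
4. D_y = -9/4  [line 7·x + 10·y + -25/2 = 0 ∩ |DC|² = 569/16]
   → D = (5, -9/4)

D = (5, -9/4)
F = (3, -5/4)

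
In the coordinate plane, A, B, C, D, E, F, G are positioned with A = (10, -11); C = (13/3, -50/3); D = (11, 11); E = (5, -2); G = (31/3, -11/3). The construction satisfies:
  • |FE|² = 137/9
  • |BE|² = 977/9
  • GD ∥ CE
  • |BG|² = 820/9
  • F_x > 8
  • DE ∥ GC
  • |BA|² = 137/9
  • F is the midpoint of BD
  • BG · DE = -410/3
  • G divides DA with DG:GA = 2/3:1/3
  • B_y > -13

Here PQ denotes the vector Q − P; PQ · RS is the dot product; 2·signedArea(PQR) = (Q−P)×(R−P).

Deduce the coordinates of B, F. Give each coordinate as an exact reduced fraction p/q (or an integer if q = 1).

1. B_x = 19/3  [line 6·x + 13·y + 367/3 = 0 ∩ |BG|² = 820/9]
2. B_y = -37/3  [line 6·x + 13·y + 367/3 = 0 ∩ |BG|² = 820/9]
   → B = (19/3, -37/3)
3. F_x = 26/3  [F is the midpoint of BD]
4. F_y = -2/3  [F is the midpoint of BD]
   → F = (26/3, -2/3)

B = (19/3, -37/3)
F = (26/3, -2/3)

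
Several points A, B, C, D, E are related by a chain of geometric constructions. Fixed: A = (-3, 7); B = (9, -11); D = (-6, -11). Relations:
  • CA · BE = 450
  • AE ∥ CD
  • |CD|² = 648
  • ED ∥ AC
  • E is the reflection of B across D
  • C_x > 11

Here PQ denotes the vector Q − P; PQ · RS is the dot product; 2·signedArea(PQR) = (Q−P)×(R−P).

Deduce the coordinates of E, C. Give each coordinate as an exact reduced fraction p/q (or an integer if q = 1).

1. E_x = -21  [E is the reflection of B across D]
2. E_y = -11  [E is the reflection of B across D]
   → E = (-21, -11)
3. C_x = 12  [AE ∥ CD ∩ ED ∥ AC]
4. C_y = 7  [AE ∥ CD ∩ ED ∥ AC]
   → C = (12, 7)

C = (12, 7)
E = (-21, -11)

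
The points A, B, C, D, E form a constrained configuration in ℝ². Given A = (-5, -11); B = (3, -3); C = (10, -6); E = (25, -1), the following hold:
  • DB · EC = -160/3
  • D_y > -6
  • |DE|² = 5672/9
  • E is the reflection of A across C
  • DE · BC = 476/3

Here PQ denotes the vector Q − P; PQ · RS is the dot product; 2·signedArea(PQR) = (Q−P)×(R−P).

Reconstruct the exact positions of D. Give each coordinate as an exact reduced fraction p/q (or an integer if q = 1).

D = (1/3, -17/3)

1. D_x = 1/3  [DE · BC = 476/3 ∩ DB · EC = -160/3]
2. D_y = -17/3  [DE · BC = 476/3 ∩ DB · EC = -160/3]
   → D = (1/3, -17/3)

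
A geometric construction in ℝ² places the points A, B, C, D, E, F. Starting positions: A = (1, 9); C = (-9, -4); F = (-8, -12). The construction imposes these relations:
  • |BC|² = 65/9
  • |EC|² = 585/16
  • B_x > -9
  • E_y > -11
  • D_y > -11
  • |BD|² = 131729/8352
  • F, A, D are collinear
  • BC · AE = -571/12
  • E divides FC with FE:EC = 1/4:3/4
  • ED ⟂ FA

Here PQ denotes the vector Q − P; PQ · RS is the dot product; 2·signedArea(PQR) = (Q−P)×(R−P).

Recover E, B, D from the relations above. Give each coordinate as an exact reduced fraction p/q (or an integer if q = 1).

1. E_x = -33/4  [E divides FC with FE:EC = 1/4:3/4]
2. E_y = -10  [E divides FC with FE:EC = 1/4:3/4]
   → E = (-33/4, -10)
3. B_x = -26/3  [line 37/4·x + 19·y + 1241/6 = 0 ∩ |BC|² = 65/9]
4. B_y = -20/3  [line 37/4·x + 19·y + 1241/6 = 0 ∩ |BC|² = 65/9]
   → B = (-26/3, -20/3)
5. D_x = -1697/232  [F, A, D are collinear ∩ ED ⟂ FA]
6. D_y = -2413/232  [F, A, D are collinear ∩ ED ⟂ FA]
   → D = (-1697/232, -2413/232)

B = (-26/3, -20/3)
D = (-1697/232, -2413/232)
E = (-33/4, -10)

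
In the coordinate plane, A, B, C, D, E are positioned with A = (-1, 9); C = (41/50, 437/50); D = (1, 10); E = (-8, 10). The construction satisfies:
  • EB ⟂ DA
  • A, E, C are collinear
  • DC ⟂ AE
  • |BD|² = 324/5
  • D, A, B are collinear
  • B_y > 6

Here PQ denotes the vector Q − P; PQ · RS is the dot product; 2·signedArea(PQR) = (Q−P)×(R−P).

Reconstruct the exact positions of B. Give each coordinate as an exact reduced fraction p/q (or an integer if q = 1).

B = (-31/5, 32/5)

1. B_x = -31/5  [D, A, B are collinear ∩ EB ⟂ DA]
2. B_y = 32/5  [D, A, B are collinear ∩ EB ⟂ DA]
   → B = (-31/5, 32/5)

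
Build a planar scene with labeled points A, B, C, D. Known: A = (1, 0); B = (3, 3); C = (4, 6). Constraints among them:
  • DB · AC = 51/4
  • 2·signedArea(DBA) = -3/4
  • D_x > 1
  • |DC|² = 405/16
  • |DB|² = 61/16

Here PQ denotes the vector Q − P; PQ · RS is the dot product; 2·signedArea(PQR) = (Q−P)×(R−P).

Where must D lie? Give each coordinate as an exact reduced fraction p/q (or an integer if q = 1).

1. D_x = 7/4  [DB · AC = 51/4 ∩ 2·signedArea(DBA) = -3/4]
2. D_y = 3/2  [DB · AC = 51/4 ∩ 2·signedArea(DBA) = -3/4]
   → D = (7/4, 3/2)

D = (7/4, 3/2)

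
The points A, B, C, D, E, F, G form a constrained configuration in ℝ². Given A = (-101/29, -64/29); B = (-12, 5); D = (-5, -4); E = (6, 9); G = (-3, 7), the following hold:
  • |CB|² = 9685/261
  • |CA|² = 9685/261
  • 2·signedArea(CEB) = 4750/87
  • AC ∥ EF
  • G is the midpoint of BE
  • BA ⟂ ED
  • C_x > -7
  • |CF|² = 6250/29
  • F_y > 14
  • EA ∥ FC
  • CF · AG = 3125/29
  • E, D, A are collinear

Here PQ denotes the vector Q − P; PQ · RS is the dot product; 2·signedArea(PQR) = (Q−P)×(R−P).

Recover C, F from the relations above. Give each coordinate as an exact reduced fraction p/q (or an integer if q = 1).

1. C_x = -536/87  [line 4·x + -18·y + 7256/87 = 0 ∩ |CB|² = 9685/261]
2. C_y = 284/87  [line 4·x + -18·y + 7256/87 = 0 ∩ |CB|² = 9685/261]
   → C = (-536/87, 284/87)
3. F_x = 289/87  [CF · AG = 3125/29 ∩ EA ∥ FC]
4. F_y = 1259/87  [CF · AG = 3125/29 ∩ EA ∥ FC]
   → F = (289/87, 1259/87)

C = (-536/87, 284/87)
F = (289/87, 1259/87)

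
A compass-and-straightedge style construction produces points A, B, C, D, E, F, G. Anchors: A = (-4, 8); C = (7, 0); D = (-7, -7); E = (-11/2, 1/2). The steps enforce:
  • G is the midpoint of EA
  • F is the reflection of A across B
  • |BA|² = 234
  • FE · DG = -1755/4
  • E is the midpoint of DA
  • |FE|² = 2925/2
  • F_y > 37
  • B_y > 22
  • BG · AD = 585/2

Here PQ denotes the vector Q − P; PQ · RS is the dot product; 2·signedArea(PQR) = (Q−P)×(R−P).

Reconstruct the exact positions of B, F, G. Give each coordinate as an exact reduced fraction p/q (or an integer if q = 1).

1. G_x = -19/4  [G is the midpoint of EA]
2. G_y = 17/4  [G is the midpoint of EA]
   → G = (-19/4, 17/4)
3. B_x = -1  [line 3·x + 15·y + -342 = 0 ∩ |BA|² = 234]
4. B_y = 23  [line 3·x + 15·y + -342 = 0 ∩ |BA|² = 234]
   → B = (-1, 23)
5. F_x = 2  [F is the reflection of A across B]
6. F_y = 38  [F is the reflection of A across B]
   → F = (2, 38)

B = (-1, 23)
F = (2, 38)
G = (-19/4, 17/4)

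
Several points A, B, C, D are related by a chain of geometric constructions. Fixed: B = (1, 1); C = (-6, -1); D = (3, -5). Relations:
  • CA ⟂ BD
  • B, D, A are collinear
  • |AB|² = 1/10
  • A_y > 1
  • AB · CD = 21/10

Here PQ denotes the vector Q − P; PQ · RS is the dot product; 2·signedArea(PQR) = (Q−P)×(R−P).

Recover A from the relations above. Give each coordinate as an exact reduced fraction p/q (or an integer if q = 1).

A = (9/10, 13/10)

1. A_x = 9/10  [B, D, A are collinear ∩ CA ⟂ BD]
2. A_y = 13/10  [B, D, A are collinear ∩ CA ⟂ BD]
   → A = (9/10, 13/10)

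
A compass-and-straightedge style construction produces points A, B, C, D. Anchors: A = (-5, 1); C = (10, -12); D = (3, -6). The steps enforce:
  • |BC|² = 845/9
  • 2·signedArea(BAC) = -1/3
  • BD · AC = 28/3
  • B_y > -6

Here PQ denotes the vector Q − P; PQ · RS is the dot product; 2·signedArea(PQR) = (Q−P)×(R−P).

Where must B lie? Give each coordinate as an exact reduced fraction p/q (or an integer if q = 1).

B = (8/3, -17/3)

1. B_x = 8/3  [2·signedArea(BAC) = -1/3 ∩ BD · AC = 28/3]
2. B_y = -17/3  [2·signedArea(BAC) = -1/3 ∩ BD · AC = 28/3]
   → B = (8/3, -17/3)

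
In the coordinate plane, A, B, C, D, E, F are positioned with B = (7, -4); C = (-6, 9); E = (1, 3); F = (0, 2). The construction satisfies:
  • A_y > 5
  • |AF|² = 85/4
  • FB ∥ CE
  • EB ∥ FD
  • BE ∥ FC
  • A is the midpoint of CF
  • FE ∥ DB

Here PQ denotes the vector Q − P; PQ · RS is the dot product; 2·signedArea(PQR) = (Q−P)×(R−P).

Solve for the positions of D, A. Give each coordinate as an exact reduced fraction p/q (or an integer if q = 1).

A = (-3, 11/2)
D = (6, -5)

1. D_x = 6  [FE ∥ DB ∩ EB ∥ FD]
2. D_y = -5  [FE ∥ DB ∩ EB ∥ FD]
   → D = (6, -5)
3. A_x = -3  [A is the midpoint of CF]
4. A_y = 11/2  [A is the midpoint of CF]
   → A = (-3, 11/2)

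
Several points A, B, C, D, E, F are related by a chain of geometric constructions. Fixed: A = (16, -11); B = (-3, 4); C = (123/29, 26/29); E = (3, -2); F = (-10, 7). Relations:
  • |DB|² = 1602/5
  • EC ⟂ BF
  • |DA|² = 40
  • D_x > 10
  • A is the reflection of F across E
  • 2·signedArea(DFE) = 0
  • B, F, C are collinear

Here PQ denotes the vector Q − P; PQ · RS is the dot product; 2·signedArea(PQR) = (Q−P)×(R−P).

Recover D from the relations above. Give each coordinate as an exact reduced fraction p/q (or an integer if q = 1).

1. D_x = 54/5  [line 9·x + 13·y + -1 = 0 ∩ |DB|² = 1602/5]
2. D_y = -37/5  [line 9·x + 13·y + -1 = 0 ∩ |DB|² = 1602/5]
   → D = (54/5, -37/5)

D = (54/5, -37/5)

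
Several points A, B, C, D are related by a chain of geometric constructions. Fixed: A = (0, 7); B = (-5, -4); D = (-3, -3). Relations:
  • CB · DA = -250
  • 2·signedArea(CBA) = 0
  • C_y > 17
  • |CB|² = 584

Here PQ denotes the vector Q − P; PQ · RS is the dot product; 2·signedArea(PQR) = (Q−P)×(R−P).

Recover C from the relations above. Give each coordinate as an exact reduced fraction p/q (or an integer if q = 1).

C = (5, 18)

1. C_x = 5  [2·signedArea(CBA) = 0 ∩ CB · DA = -250]
2. C_y = 18  [2·signedArea(CBA) = 0 ∩ CB · DA = -250]
   → C = (5, 18)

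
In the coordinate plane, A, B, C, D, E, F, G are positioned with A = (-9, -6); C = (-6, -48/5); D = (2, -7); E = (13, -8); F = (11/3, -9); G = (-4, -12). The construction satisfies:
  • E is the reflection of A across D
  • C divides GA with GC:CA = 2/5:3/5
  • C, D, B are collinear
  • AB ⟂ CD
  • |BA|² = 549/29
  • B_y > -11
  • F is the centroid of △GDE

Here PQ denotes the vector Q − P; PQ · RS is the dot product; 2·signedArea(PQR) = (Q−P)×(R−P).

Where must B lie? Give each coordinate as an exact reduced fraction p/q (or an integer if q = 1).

1. B_x = -222/29  [C, D, B are collinear ∩ AB ⟂ CD]
2. B_y = -294/29  [C, D, B are collinear ∩ AB ⟂ CD]
   → B = (-222/29, -294/29)

B = (-222/29, -294/29)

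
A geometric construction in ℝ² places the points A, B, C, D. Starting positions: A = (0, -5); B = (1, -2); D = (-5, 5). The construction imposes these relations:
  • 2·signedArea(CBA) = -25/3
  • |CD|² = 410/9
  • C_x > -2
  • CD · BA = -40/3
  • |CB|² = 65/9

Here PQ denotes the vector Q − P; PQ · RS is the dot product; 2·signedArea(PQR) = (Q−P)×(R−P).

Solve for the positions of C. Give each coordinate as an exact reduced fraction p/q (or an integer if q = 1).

C = (-4/3, -2/3)

1. C_x = -4/3  [CD · BA = -40/3 ∩ 2·signedArea(CBA) = -25/3]
2. C_y = -2/3  [CD · BA = -40/3 ∩ 2·signedArea(CBA) = -25/3]
   → C = (-4/3, -2/3)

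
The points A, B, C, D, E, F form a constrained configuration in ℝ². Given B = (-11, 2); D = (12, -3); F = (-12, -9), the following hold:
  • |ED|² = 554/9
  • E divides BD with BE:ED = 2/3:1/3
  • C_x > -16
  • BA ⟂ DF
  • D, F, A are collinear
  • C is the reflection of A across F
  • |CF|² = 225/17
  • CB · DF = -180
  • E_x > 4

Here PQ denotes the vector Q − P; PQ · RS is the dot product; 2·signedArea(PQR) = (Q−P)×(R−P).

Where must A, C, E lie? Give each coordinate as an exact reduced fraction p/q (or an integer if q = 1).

A = (-144/17, -138/17)
C = (-264/17, -168/17)
E = (13/3, -4/3)

1. A_x = -144/17  [D, F, A are collinear ∩ BA ⟂ DF]
2. A_y = -138/17  [D, F, A are collinear ∩ BA ⟂ DF]
   → A = (-144/17, -138/17)
3. C_x = -264/17  [C is the reflection of A across F]
4. C_y = -168/17  [C is the reflection of A across F]
   → C = (-264/17, -168/17)
5. E_x = 13/3  [E divides BD with BE:ED = 2/3:1/3]
6. E_y = -4/3  [E divides BD with BE:ED = 2/3:1/3]
   → E = (13/3, -4/3)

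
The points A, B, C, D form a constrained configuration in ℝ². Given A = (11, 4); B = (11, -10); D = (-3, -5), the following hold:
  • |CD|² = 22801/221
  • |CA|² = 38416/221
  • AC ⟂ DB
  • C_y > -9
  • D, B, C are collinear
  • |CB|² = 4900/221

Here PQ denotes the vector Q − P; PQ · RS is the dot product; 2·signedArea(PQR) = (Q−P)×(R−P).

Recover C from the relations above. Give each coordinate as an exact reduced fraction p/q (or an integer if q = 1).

1. C_x = 1451/221  [D, B, C are collinear ∩ AC ⟂ DB]
2. C_y = -1860/221  [D, B, C are collinear ∩ AC ⟂ DB]
   → C = (1451/221, -1860/221)

C = (1451/221, -1860/221)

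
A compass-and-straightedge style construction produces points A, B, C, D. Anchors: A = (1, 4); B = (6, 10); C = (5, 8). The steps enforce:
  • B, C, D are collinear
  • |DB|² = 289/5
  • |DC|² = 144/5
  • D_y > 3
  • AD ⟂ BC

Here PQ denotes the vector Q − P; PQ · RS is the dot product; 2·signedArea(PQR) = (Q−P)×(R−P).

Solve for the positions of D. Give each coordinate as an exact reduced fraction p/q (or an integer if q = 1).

D = (13/5, 16/5)

1. D_x = 13/5  [B, C, D are collinear ∩ AD ⟂ BC]
2. D_y = 16/5  [B, C, D are collinear ∩ AD ⟂ BC]
   → D = (13/5, 16/5)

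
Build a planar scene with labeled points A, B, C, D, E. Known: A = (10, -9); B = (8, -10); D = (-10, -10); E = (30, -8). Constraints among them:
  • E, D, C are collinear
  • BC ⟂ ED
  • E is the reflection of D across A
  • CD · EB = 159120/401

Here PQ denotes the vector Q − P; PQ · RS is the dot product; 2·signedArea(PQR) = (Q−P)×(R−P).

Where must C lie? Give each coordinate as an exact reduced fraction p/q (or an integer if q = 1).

C = (3190/401, -3650/401)

1. C_x = 3190/401  [E, D, C are collinear ∩ BC ⟂ ED]
2. C_y = -3650/401  [E, D, C are collinear ∩ BC ⟂ ED]
   → C = (3190/401, -3650/401)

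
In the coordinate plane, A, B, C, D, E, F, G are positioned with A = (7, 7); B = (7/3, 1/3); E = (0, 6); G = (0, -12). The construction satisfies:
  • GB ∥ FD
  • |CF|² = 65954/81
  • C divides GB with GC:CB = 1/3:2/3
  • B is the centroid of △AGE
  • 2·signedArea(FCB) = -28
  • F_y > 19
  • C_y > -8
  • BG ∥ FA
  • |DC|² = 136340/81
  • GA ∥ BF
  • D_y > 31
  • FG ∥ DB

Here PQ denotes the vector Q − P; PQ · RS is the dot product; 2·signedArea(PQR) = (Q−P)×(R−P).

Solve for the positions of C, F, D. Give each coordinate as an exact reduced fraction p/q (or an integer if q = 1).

C = (7/9, -71/9)
D = (35/3, 95/3)
F = (28/3, 58/3)

1. C_x = 7/9  [C divides GB with GC:CB = 1/3:2/3]
2. C_y = -71/9  [C divides GB with GC:CB = 1/3:2/3]
   → C = (7/9, -71/9)
3. F_x = 28/3  [BG ∥ FA ∩ GA ∥ BF]
4. F_y = 58/3  [BG ∥ FA ∩ GA ∥ BF]
   → F = (28/3, 58/3)
5. D_x = 35/3  [FG ∥ DB ∩ GB ∥ FD]
6. D_y = 95/3  [FG ∥ DB ∩ GB ∥ FD]
   → D = (35/3, 95/3)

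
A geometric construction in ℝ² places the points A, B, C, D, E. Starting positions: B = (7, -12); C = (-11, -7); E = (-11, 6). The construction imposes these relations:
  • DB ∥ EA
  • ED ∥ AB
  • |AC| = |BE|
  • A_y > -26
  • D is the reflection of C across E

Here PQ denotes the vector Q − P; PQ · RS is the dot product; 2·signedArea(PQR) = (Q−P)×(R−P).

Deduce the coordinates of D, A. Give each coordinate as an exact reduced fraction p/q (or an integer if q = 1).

1. D_x = -11  [D is the reflection of C across E]
2. D_y = 19  [D is the reflection of C across E]
   → D = (-11, 19)
3. A_x = 7  [ED ∥ AB ∩ DB ∥ EA]
4. A_y = -25  [ED ∥ AB ∩ DB ∥ EA]
   → A = (7, -25)

A = (7, -25)
D = (-11, 19)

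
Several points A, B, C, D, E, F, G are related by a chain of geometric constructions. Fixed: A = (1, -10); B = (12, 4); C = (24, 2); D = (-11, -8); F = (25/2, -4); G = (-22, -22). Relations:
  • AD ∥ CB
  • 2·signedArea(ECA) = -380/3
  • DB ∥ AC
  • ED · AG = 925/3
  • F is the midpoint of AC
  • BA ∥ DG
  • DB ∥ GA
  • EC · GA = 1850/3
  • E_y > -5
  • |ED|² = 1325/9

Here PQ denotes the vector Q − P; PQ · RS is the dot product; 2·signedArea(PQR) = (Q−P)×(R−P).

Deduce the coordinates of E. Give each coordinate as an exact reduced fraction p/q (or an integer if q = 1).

E = (2/3, -14/3)

1. E_x = 2/3  [2·signedArea(ECA) = -380/3 ∩ ED · AG = 925/3]
2. E_y = -14/3  [2·signedArea(ECA) = -380/3 ∩ ED · AG = 925/3]
   → E = (2/3, -14/3)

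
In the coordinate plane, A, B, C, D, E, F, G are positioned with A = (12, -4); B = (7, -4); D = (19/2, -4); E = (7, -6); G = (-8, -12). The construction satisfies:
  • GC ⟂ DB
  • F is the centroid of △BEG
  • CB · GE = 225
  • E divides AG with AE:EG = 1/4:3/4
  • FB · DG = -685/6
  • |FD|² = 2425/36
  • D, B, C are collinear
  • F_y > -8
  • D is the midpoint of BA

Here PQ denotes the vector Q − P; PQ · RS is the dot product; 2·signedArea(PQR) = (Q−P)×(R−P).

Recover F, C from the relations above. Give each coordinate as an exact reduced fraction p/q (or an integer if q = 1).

1. F_x = 2  [F is the centroid of △BEG]
2. F_y = -22/3  [F is the centroid of △BEG]
   → F = (2, -22/3)
3. C_x = -8  [D, B, C are collinear ∩ GC ⟂ DB]
4. C_y = -4  [D, B, C are collinear ∩ GC ⟂ DB]
   → C = (-8, -4)

C = (-8, -4)
F = (2, -22/3)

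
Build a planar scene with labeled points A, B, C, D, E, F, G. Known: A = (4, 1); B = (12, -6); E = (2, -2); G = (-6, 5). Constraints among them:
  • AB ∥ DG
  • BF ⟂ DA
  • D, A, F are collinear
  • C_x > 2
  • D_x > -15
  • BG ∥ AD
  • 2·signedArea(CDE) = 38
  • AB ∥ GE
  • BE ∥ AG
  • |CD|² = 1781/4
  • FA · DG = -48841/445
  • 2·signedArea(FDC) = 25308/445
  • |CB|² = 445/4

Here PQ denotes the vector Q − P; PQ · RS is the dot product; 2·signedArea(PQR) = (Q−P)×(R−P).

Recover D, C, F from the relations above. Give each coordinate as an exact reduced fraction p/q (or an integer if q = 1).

C = (3, -1/2)
D = (-14, 12)
F = (5758/445, -1986/445)

1. D_x = -14  [AB ∥ DG ∩ BG ∥ AD]
2. D_y = 12  [AB ∥ DG ∩ BG ∥ AD]
   → D = (-14, 12)
3. C_x = 3  [line 14·x + 16·y + -34 = 0 ∩ |CD|² = 1781/4]
4. C_y = -1/2  [line 14·x + 16·y + -34 = 0 ∩ |CD|² = 1781/4]
   → C = (3, -1/2)
5. F_x = 5758/445  [D, A, F are collinear ∩ BF ⟂ DA]
6. F_y = -1986/445  [D, A, F are collinear ∩ BF ⟂ DA]
   → F = (5758/445, -1986/445)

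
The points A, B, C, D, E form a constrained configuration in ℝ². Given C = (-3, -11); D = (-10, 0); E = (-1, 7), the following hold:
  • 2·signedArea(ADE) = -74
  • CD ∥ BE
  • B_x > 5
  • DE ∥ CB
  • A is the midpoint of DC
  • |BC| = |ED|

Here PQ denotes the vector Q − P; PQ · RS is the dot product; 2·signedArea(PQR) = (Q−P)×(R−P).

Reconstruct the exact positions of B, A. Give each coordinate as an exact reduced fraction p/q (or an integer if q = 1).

1. B_x = 6  [CD ∥ BE ∩ DE ∥ CB]
2. B_y = -4  [CD ∥ BE ∩ DE ∥ CB]
   → B = (6, -4)
3. A_x = -13/2  [A is the midpoint of DC]
4. A_y = -11/2  [A is the midpoint of DC]
   → A = (-13/2, -11/2)

A = (-13/2, -11/2)
B = (6, -4)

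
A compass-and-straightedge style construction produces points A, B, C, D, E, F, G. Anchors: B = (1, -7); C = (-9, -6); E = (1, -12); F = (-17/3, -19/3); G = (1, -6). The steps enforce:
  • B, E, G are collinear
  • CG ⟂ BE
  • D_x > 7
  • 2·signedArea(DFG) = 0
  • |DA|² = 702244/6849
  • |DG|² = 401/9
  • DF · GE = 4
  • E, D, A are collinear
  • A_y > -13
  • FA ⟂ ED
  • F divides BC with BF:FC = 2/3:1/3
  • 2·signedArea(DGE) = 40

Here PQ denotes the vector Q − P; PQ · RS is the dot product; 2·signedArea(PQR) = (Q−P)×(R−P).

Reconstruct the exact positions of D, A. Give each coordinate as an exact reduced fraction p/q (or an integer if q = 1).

1. D_x = 23/3  [2·signedArea(DFG) = 0 ∩ DF · GE = 4]
2. D_y = -17/3  [2·signedArea(DFG) = 0 ∩ DF · GE = 4]
   → D = (23/3, -17/3)
3. A_x = 743/2283  [E, D, A are collinear ∩ FA ⟂ ED]
4. A_y = -28859/2283  [E, D, A are collinear ∩ FA ⟂ ED]
   → A = (743/2283, -28859/2283)

A = (743/2283, -28859/2283)
D = (23/3, -17/3)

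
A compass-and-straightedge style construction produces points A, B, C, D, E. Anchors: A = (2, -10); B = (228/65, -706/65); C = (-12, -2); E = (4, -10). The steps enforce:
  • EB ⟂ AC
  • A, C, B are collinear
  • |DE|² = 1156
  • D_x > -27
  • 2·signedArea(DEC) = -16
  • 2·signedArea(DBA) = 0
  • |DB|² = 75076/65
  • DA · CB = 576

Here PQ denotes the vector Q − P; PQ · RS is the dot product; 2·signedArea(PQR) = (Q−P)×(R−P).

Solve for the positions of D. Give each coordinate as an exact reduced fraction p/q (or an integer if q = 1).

1. D_x = -26  [2·signedArea(DBA) = 0 ∩ 2·signedArea(DEC) = -16]
2. D_y = 6  [2·signedArea(DBA) = 0 ∩ 2·signedArea(DEC) = -16]
   → D = (-26, 6)

D = (-26, 6)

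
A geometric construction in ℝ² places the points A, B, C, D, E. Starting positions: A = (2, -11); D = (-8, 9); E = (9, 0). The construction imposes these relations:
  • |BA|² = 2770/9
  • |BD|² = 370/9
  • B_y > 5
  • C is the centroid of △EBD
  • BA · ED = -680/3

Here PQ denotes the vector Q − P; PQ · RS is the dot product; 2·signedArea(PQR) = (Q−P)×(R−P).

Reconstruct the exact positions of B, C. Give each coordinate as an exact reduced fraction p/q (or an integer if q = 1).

1. B_x = -7/3  [line 17·x + -9·y + 281/3 = 0 ∩ |BD|² = 370/9]
2. B_y = 6  [line 17·x + -9·y + 281/3 = 0 ∩ |BD|² = 370/9]
   → B = (-7/3, 6)
3. C_x = -4/9  [C is the centroid of △EBD]
4. C_y = 5  [C is the centroid of △EBD]
   → C = (-4/9, 5)

B = (-7/3, 6)
C = (-4/9, 5)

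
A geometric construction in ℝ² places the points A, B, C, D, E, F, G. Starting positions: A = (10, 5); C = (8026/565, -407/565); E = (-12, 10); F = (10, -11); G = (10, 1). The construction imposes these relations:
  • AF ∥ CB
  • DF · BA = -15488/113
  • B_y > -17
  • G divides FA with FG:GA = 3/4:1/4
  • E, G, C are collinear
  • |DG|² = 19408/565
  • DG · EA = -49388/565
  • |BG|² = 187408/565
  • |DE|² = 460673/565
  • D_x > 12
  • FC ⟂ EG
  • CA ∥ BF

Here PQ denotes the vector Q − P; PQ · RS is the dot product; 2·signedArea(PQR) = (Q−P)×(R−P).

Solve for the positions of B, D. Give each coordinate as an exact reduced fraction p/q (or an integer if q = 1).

B = (8026/565, -9447/565)
D = (7234/565, -2343/565)

1. B_x = 8026/565  [CA ∥ BF ∩ AF ∥ CB]
2. B_y = -9447/565  [CA ∥ BF ∩ AF ∥ CB]
   → B = (8026/565, -9447/565)
3. D_x = 7234/565  [DG · EA = -49388/565 ∩ DF · BA = -15488/113]
4. D_y = -2343/565  [DG · EA = -49388/565 ∩ DF · BA = -15488/113]
   → D = (7234/565, -2343/565)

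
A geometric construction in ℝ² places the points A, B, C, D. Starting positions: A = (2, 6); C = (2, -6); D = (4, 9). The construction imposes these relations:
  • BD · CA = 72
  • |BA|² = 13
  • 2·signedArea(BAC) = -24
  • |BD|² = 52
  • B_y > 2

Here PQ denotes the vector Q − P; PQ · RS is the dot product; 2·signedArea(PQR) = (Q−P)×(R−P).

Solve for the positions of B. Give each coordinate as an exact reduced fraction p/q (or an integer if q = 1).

B = (0, 3)

1. B_x = 0  [2·signedArea(BAC) = -24 ∩ BD · CA = 72]
2. B_y = 3  [2·signedArea(BAC) = -24 ∩ BD · CA = 72]
   → B = (0, 3)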